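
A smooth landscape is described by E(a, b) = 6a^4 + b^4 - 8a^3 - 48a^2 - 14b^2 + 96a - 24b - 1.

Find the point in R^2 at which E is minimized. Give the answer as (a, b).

E(a,b) separates as P(a) + Q(b) − 1, so its minimum is min P + min Q − 1.
P'(a) = 24(a - 2)(a - 1)(a + 2) vanishes at a ∈ {-2, 1, 2}; Q'(b) = 4(b - 3)(b + 1)(b + 2) vanishes at b ∈ {-2, -1, 3}.
Local minima of P (where P''>0): P(-2)=-224, P(2)=32. Local minima of Q: Q(-2)=8, Q(3)=-117.
So the global minimum of E is P(-2) + Q(3) − 1 = -224 − 117 − 1 = -342, attained at (-2, 3).

(-2, 3)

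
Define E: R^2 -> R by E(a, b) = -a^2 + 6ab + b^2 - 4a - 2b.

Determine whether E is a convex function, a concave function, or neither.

neither

E is quadratic, so its Hessian is the constant matrix H = [[-2, 6], [6, 2]].
det(H) = -40, tr(H) = 0.
det(H) < 0, so H is indefinite: neither convex nor concave.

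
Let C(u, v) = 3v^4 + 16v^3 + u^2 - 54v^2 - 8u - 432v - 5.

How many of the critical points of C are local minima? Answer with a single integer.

2

C separates as a function of u plus a function of v, so ∇C=0 decouples.
∂C/∂u = 2(u - 4) = 0 at u ∈ {4}; ∂C/∂v = 12(v - 3)(v + 3)(v + 4) = 0 at v ∈ {-4, -3, 3}.
The Hessian is diagonal: diag(C_uu, C_vv). Second derivatives: C_uu(4)=2; C_vv(-4)=84, C_vv(-3)=-72, C_vv(3)=504.
Local minima occur where both diagonal entries positive: (4, -4), (4, 3). Count: 2.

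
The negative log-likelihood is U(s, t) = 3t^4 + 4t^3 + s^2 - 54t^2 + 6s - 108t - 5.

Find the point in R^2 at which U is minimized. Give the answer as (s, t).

(-3, 3)

U(s,t) separates as P(s) + Q(t) − 5, so its minimum is min P + min Q − 5.
P'(s) = 2s + 6 vanishes at s ∈ {-3}; Q'(t) = 12(t - 3)(t + 1)(t + 3) vanishes at t ∈ {-3, -1, 3}.
Local minima of P (where P''>0): P(-3)=-9. Local minima of Q: Q(-3)=-27, Q(3)=-459.
So the global minimum of U is P(-3) + Q(3) − 5 = -9 − 459 − 5 = -473, attained at (-3, 3).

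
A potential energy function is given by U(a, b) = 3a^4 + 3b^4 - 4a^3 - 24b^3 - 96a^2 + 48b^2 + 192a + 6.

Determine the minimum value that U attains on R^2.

-1274

U(a,b) separates as P(a) + Q(b) + 6, so its minimum is min P + min Q + 6.
P'(a) = 12(a - 4)(a - 1)(a + 4) vanishes at a ∈ {-4, 1, 4}; Q'(b) = 12b(b - 4)(b - 2) vanishes at b ∈ {0, 2, 4}.
Local minima of P (where P''>0): P(-4)=-1280, P(4)=-256. Local minima of Q: Q(0)=0, Q(4)=0.
So the global minimum of U is P(-4) + Q(0) + 6 = -1280 + 0 + 6 = -1274, attained at (-4, 0).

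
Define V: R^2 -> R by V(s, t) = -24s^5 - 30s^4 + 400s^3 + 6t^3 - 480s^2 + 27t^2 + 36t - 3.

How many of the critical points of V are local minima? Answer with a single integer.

2

V separates as a function of s plus a function of t, so ∇V=0 decouples.
∂V/∂s = -120s(s - 2)(s - 1)(s + 4) = 0 at s ∈ {-4, 0, 1, 2}; ∂V/∂t = 18(t + 1)(t + 2) = 0 at t ∈ {-2, -1}.
The Hessian is diagonal: diag(V_ss, V_tt). Second derivatives: V_ss(-4)=14400, V_ss(0)=-960, V_ss(1)=600, V_ss(2)=-1440; V_tt(-2)=-18, V_tt(-1)=18.
Local minima occur where both diagonal entries positive: (-4, -1), (1, -1). Count: 2.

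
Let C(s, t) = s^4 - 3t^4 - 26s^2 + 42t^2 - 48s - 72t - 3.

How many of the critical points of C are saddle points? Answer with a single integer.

C separates as a function of s plus a function of t, so ∇C=0 decouples.
∂C/∂s = 4(s - 4)(s + 1)(s + 3) = 0 at s ∈ {-3, -1, 4}; ∂C/∂t = -12(t - 2)(t - 1)(t + 3) = 0 at t ∈ {-3, 1, 2}.
The Hessian is diagonal: diag(C_ss, C_tt). Second derivatives: C_ss(-3)=56, C_ss(-1)=-40, C_ss(4)=140; C_tt(-3)=-240, C_tt(1)=48, C_tt(2)=-60.
Saddle points occur where the two diagonal entries have opposite signs: (-3, -3), (-3, 2), (-1, 1), (4, -3), (4, 2). Count: 5.

5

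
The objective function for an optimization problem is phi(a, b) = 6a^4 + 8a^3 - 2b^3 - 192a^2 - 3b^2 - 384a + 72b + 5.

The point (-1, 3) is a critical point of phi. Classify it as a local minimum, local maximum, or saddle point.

The mixed partial ∂²phi/∂a∂b is 0, so the Hessian at any point is diag(phi_aa, phi_bb) = diag(24(3a^2 + 2a - 16), -6(2b + 1)).
At (-1, 3): H = diag(-360, -42).
Both eigenvalues are negative, so H is negative definite: a local maximum.

local maximum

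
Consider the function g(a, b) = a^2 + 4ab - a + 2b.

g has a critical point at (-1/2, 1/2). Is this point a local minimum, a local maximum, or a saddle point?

saddle point

The Hessian of g is constant: H = [[2, 4], [4, 0]].
det(H) = 2·0 − 4² = -16.
Since det(H) < 0, H is indefinite and the critical point is a saddle point.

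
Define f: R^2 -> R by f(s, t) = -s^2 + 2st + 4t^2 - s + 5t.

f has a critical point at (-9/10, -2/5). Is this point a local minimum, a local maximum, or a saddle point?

The Hessian of f is constant: H = [[-2, 2], [2, 8]].
det(H) = (-2)·8 − 2² = -20.
Since det(H) < 0, H is indefinite and the critical point is a saddle point.

saddle point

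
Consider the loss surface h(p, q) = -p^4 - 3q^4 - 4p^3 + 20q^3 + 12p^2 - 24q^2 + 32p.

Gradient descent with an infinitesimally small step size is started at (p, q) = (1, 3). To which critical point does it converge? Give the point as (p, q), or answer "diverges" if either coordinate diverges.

h is separable, so gradient descent decouples: p follows -∂h/∂p, q follows -∂h/∂q.
∂h/∂p = -4(p - 2)(p + 1)(p + 4); at p=1 this is 40, so p decreases.
∂h/∂q = -12q(q - 4)(q - 1); at q=3 this is 72, so q decreases.
p converges to its nearest critical value -1 (a local min of the p-part); q converges to 1. The iterate converges to (-1, 1).

(-1, 1)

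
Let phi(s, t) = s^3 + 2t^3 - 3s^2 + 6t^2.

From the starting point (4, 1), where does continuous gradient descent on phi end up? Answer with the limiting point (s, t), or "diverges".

phi is separable, so gradient descent decouples: s follows -∂phi/∂s, t follows -∂phi/∂t.
∂phi/∂s = 3s(s - 2); at s=4 this is 24, so s decreases.
∂phi/∂t = 6t(t + 2); at t=1 this is 18, so t decreases.
s converges to its nearest critical value 2 (a local min of the s-part); t converges to 0. The iterate converges to (2, 0).

(2, 0)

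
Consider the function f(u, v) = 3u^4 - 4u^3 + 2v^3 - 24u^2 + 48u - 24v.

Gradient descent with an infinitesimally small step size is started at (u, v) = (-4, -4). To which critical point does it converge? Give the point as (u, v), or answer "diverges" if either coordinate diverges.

diverges

f is separable, so gradient descent decouples: u follows -∂f/∂u, v follows -∂f/∂v.
∂f/∂u = 12(u - 2)(u - 1)(u + 2); at u=-4 this is -720, so u increases.
∂f/∂v = 6(v - 2)(v + 2); at v=-4 this is 72, so v decreases.
The v-coordinate has no critical point in that direction and runs off to infinity.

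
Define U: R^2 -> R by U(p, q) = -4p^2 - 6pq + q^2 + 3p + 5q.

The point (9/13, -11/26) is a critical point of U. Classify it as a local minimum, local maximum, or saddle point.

saddle point

The Hessian of U is constant: H = [[-8, -6], [-6, 2]].
det(H) = (-8)·2 − (-6)² = -52.
Since det(H) < 0, H is indefinite and the critical point is a saddle point.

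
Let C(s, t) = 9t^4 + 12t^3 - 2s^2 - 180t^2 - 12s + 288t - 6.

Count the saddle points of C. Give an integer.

2

C separates as a function of s plus a function of t, so ∇C=0 decouples.
∂C/∂s = -4(s + 3) = 0 at s ∈ {-3}; ∂C/∂t = 36(t - 2)(t - 1)(t + 4) = 0 at t ∈ {-4, 1, 2}.
The Hessian is diagonal: diag(C_ss, C_tt). Second derivatives: C_ss(-3)=-4; C_tt(-4)=1080, C_tt(1)=-180, C_tt(2)=216.
Saddle points occur where the two diagonal entries have opposite signs: (-3, -4), (-3, 2). Count: 2.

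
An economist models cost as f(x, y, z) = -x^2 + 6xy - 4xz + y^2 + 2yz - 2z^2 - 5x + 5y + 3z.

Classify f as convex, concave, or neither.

neither

f is quadratic, so its Hessian is the constant matrix H = [[-2, 6, -4], [6, 2, 2], [-4, 2, -4]].
Leading principal minors: -2, -40, 40.
Neither pattern holds ⇒ H is indefinite ⇒ neither convex nor concave.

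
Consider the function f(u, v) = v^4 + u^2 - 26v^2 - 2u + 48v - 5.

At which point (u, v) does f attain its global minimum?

(1, -4)

f(u,v) separates as P(u) + Q(v) − 5, so its minimum is min P + min Q − 5.
P'(u) = 2u - 2 vanishes at u ∈ {1}; Q'(v) = 4(v - 3)(v - 1)(v + 4) vanishes at v ∈ {-4, 1, 3}.
Local minima of P (where P''>0): P(1)=-1. Local minima of Q: Q(-4)=-352, Q(3)=-9.
So the global minimum of f is P(1) + Q(-4) − 5 = -1 − 352 − 5 = -358, attained at (1, -4).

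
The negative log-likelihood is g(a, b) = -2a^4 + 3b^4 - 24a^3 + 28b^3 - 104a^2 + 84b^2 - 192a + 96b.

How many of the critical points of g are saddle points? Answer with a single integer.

5

g separates as a function of a plus a function of b, so ∇g=0 decouples.
∂g/∂a = -8(a + 2)(a + 3)(a + 4) = 0 at a ∈ {-4, -3, -2}; ∂g/∂b = 12(b + 1)(b + 2)(b + 4) = 0 at b ∈ {-4, -2, -1}.
The Hessian is diagonal: diag(g_aa, g_bb). Second derivatives: g_aa(-4)=-16, g_aa(-3)=8, g_aa(-2)=-16; g_bb(-4)=72, g_bb(-2)=-24, g_bb(-1)=36.
Saddle points occur where the two diagonal entries have opposite signs: (-4, -4), (-4, -1), (-3, -2), (-2, -4), (-2, -1). Count: 5.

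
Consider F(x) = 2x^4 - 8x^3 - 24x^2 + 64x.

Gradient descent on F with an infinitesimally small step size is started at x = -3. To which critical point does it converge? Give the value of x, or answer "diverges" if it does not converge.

-2

F'(x) = 8(x - 4)(x - 1)(x + 2), so F'(-3) = -224.
Gradient descent moves in the -F' direction, i.e. x is increasing.
The nearest critical point in that direction is x = -2, where F'' = 144 > 0 (a local minimum). The iterate converges there.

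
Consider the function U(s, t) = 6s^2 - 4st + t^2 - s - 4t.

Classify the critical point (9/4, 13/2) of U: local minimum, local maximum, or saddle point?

The Hessian of U is constant: H = [[12, -4], [-4, 2]].
det(H) = 12·2 − (-4)² = 8.
det(H) > 0 and tr(H) = 14 > 0, so H is positive definite and the point is a local minimum.

local minimum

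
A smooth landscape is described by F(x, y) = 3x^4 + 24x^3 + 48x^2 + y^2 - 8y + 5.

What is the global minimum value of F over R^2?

-11

F(x,y) separates as P(x) + Q(y) + 5, so its minimum is min P + min Q + 5.
P'(x) = 12x(x + 2)(x + 4) vanishes at x ∈ {-4, -2, 0}; Q'(y) = 2y - 8 vanishes at y ∈ {4}.
Local minima of P (where P''>0): P(-4)=0, P(0)=0. Local minima of Q: Q(4)=-16.
So the global minimum of F is P(-4) + Q(4) + 5 = 0 − 16 + 5 = -11, attained at (-4, 4).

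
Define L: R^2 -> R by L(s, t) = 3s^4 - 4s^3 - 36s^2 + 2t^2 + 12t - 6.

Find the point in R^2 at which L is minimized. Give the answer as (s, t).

(3, -3)

L(s,t) separates as P(s) + Q(t) − 6, so its minimum is min P + min Q − 6.
P'(s) = 12s(s - 3)(s + 2) vanishes at s ∈ {-2, 0, 3}; Q'(t) = 4(t + 3) vanishes at t ∈ {-3}.
Local minima of P (where P''>0): P(-2)=-64, P(3)=-189. Local minima of Q: Q(-3)=-18.
So the global minimum of L is P(3) + Q(-3) − 6 = -189 − 18 − 6 = -213, attained at (3, -3).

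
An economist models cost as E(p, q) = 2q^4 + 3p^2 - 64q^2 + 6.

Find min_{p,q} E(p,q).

-506

E(p,q) separates as A(p) + B(q) + 6, so its minimum is min A + min B + 6.
A'(p) = 6p vanishes at p ∈ {0}; B'(q) = 8q(q - 4)(q + 4) vanishes at q ∈ {-4, 0, 4}.
Local minima of A (where A''>0): A(0)=0. Local minima of B: B(-4)=-512, B(4)=-512.
So the global minimum of E is A(0) + B(-4) + 6 = 0 − 512 + 6 = -506, attained at (0, -4).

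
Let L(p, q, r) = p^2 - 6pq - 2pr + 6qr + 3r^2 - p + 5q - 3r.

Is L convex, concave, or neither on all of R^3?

neither

L is quadratic, so its Hessian is the constant matrix H = [[2, -6, -2], [-6, 0, 6], [-2, 6, 6]].
Leading principal minors: 2, -36, -144.
Neither pattern holds ⇒ H is indefinite ⇒ neither convex nor concave.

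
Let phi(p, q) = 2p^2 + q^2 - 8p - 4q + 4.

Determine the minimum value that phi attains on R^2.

-8

phi(p,q) separates as A(p) + B(q) + 4, so its minimum is min A + min B + 4.
A'(p) = 4p - 8 vanishes at p ∈ {2}; B'(q) = 2q - 4 vanishes at q ∈ {2}.
Local minima of A (where A''>0): A(2)=-8. Local minima of B: B(2)=-4.
So the global minimum of phi is A(2) + B(2) + 4 = -8 − 4 + 4 = -8, attained at (2, 2).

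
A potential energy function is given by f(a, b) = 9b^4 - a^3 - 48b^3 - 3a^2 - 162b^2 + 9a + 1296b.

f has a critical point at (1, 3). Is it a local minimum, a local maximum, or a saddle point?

The mixed partial ∂²f/∂a∂b is 0, so the Hessian at any point is diag(f_aa, f_bb) = diag(-6(a + 1), 36(3b^2 - 8b - 9)).
At (1, 3): H = diag(-12, -216).
Both eigenvalues are negative, so H is negative definite: a local maximum.

local maximum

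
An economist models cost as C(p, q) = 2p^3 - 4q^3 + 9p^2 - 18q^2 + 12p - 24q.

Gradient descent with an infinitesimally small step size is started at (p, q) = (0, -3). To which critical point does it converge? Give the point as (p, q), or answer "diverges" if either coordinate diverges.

(-1, -2)

C is separable, so gradient descent decouples: p follows -∂C/∂p, q follows -∂C/∂q.
∂C/∂p = 6(p + 1)(p + 2); at p=0 this is 12, so p decreases.
∂C/∂q = -12(q + 1)(q + 2); at q=-3 this is -24, so q increases.
p converges to its nearest critical value -1 (a local min of the p-part); q converges to -2. The iterate converges to (-1, -2).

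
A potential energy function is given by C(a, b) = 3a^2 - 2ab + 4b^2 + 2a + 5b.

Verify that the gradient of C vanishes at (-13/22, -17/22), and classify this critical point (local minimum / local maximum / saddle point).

∇C = (6a - 2b + 2, -2a + 8b + 5); substituting (-13/22, -17/22) gives ∇C = (0, 0), so (-13/22, -17/22) is indeed a critical point.
The Hessian of C is constant: H = [[6, -2], [-2, 8]].
det(H) = 6·8 − (-2)² = 44.
det(H) > 0 and tr(H) = 14 > 0, so H is positive definite and the point is a local minimum.

local minimum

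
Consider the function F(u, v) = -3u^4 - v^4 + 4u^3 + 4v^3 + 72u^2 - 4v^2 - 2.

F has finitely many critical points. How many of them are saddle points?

F separates as a function of u plus a function of v, so ∇F=0 decouples.
∂F/∂u = -12u(u - 4)(u + 3) = 0 at u ∈ {-3, 0, 4}; ∂F/∂v = -4v(v - 2)(v - 1) = 0 at v ∈ {0, 1, 2}.
The Hessian is diagonal: diag(F_uu, F_vv). Second derivatives: F_uu(-3)=-252, F_uu(0)=144, F_uu(4)=-336; F_vv(0)=-8, F_vv(1)=4, F_vv(2)=-8.
Saddle points occur where the two diagonal entries have opposite signs: (-3, 1), (0, 0), (0, 2), (4, 1). Count: 4.

4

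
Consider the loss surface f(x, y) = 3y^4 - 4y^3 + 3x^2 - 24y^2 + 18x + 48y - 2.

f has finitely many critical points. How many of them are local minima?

f separates as a function of x plus a function of y, so ∇f=0 decouples.
∂f/∂x = 6(x + 3) = 0 at x ∈ {-3}; ∂f/∂y = 12(y - 2)(y - 1)(y + 2) = 0 at y ∈ {-2, 1, 2}.
The Hessian is diagonal: diag(f_xx, f_yy). Second derivatives: f_xx(-3)=6; f_yy(-2)=144, f_yy(1)=-36, f_yy(2)=48.
Local minima occur where both diagonal entries positive: (-3, -2), (-3, 2). Count: 2.

2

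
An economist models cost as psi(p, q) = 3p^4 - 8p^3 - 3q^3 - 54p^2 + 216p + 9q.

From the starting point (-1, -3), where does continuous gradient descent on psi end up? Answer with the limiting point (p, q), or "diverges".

(-3, -1)

psi is separable, so gradient descent decouples: p follows -∂psi/∂p, q follows -∂psi/∂q.
∂psi/∂p = 12(p - 3)(p - 2)(p + 3); at p=-1 this is 288, so p decreases.
∂psi/∂q = -9(q - 1)(q + 1); at q=-3 this is -72, so q increases.
p converges to its nearest critical value -3 (a local min of the p-part); q converges to -1. The iterate converges to (-3, -1).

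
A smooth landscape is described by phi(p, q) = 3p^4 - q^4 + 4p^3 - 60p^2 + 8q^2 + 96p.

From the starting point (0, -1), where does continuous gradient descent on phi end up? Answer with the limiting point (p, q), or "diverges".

phi is separable, so gradient descent decouples: p follows -∂phi/∂p, q follows -∂phi/∂q.
∂phi/∂p = 12(p - 2)(p - 1)(p + 4); at p=0 this is 96, so p decreases.
∂phi/∂q = -4q(q - 2)(q + 2); at q=-1 this is -12, so q increases.
p converges to its nearest critical value -4 (a local min of the p-part); q converges to 0. The iterate converges to (-4, 0).

(-4, 0)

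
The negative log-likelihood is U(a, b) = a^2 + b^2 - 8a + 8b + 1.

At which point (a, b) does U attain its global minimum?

U(a,b) separates as P(a) + Q(b) + 1, so its minimum is min P + min Q + 1.
P'(a) = 2a - 8 vanishes at a ∈ {4}; Q'(b) = 2b + 8 vanishes at b ∈ {-4}.
Local minima of P (where P''>0): P(4)=-16. Local minima of Q: Q(-4)=-16.
So the global minimum of U is P(4) + Q(-4) + 1 = -16 − 16 + 1 = -31, attained at (4, -4).

(4, -4)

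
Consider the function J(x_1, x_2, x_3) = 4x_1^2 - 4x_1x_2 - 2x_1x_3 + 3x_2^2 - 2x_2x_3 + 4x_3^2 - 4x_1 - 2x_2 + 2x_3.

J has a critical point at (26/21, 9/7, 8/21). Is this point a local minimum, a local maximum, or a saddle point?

local minimum

The Hessian is constant: H = [[8, -4, -2], [-4, 6, -2], [-2, -2, 8]].
Leading principal minors: Δ₁ = 8, Δ₂ = 32, Δ₃ = 168.
All leading minors are positive, so H is positive definite: a local minimum.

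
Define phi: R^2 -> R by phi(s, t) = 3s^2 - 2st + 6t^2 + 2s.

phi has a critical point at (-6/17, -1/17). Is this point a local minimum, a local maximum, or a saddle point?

The Hessian of phi is constant: H = [[6, -2], [-2, 12]].
det(H) = 6·12 − (-2)² = 68.
det(H) > 0 and tr(H) = 18 > 0, so H is positive definite and the point is a local minimum.

local minimum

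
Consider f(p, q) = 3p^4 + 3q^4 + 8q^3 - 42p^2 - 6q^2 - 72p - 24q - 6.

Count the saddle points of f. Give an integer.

f separates as a function of p plus a function of q, so ∇f=0 decouples.
∂f/∂p = 12(p - 3)(p + 1)(p + 2) = 0 at p ∈ {-2, -1, 3}; ∂f/∂q = 12(q - 1)(q + 1)(q + 2) = 0 at q ∈ {-2, -1, 1}.
The Hessian is diagonal: diag(f_pp, f_qq). Second derivatives: f_pp(-2)=60, f_pp(-1)=-48, f_pp(3)=240; f_qq(-2)=36, f_qq(-1)=-24, f_qq(1)=72.
Saddle points occur where the two diagonal entries have opposite signs: (-2, -1), (-1, -2), (-1, 1), (3, -1). Count: 4.

4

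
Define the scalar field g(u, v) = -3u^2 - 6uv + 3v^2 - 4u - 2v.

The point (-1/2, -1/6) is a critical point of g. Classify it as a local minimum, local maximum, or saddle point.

saddle point

The Hessian of g is constant: H = [[-6, -6], [-6, 6]].
det(H) = (-6)·6 − (-6)² = -72.
Since det(H) < 0, H is indefinite and the critical point is a saddle point.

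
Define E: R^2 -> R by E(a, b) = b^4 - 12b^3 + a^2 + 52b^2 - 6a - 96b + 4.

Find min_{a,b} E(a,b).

E(a,b) separates as P(a) + Q(b) + 4, so its minimum is min P + min Q + 4.
P'(a) = 2a - 6 vanishes at a ∈ {3}; Q'(b) = 4(b - 4)(b - 3)(b - 2) vanishes at b ∈ {2, 3, 4}.
Local minima of P (where P''>0): P(3)=-9. Local minima of Q: Q(2)=-64, Q(4)=-64.
So the global minimum of E is P(3) + Q(2) + 4 = -9 − 64 + 4 = -69, attained at (3, 2).

-69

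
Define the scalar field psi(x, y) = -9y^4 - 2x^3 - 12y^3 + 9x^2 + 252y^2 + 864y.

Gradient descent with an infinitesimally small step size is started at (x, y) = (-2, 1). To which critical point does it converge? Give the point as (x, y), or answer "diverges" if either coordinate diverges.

psi is separable, so gradient descent decouples: x follows -∂psi/∂x, y follows -∂psi/∂y.
∂psi/∂x = -6x(x - 3); at x=-2 this is -60, so x increases.
∂psi/∂y = -36(y - 4)(y + 2)(y + 3); at y=1 this is 1296, so y decreases.
x converges to its nearest critical value 0 (a local min of the x-part); y converges to -2. The iterate converges to (0, -2).

(0, -2)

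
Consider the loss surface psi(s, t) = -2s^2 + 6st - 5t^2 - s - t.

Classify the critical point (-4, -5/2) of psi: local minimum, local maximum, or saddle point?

local maximum

The Hessian of psi is constant: H = [[-4, 6], [6, -10]].
det(H) = (-4)·(-10) − 6² = 4.
det(H) > 0 and tr(H) = -14 < 0, so H is negative definite and the point is a local maximum.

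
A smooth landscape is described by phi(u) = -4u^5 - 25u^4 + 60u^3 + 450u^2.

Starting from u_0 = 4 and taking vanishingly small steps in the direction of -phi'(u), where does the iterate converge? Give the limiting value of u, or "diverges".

diverges

phi'(u) = -20u(u - 3)(u + 3)(u + 5), so phi'(4) = -5040.
Gradient descent moves in the -phi' direction, i.e. u is increasing.
There is no critical point above u=4, and phi' keeps the same sign, so the iterate runs off to +∞.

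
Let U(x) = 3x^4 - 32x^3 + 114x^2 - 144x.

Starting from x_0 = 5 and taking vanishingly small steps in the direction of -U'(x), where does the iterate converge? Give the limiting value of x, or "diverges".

4

U'(x) = 12(x - 4)(x - 3)(x - 1), so U'(5) = 96.
Gradient descent moves in the -U' direction, i.e. x is decreasing.
The nearest critical point in that direction is x = 4, where U'' = 36 > 0 (a local minimum). The iterate converges there.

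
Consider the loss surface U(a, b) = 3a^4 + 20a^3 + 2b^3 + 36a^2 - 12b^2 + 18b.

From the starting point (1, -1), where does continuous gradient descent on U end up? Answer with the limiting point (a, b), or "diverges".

diverges

U is separable, so gradient descent decouples: a follows -∂U/∂a, b follows -∂U/∂b.
∂U/∂a = 12a(a + 2)(a + 3); at a=1 this is 144, so a decreases.
∂U/∂b = 6(b - 3)(b - 1); at b=-1 this is 48, so b decreases.
The b-coordinate has no critical point in that direction and runs off to infinity.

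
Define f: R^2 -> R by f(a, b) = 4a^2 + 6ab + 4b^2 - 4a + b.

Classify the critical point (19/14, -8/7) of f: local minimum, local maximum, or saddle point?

local minimum

The Hessian of f is constant: H = [[8, 6], [6, 8]].
det(H) = 8·8 − 6² = 28.
det(H) > 0 and tr(H) = 16 > 0, so H is positive definite and the point is a local minimum.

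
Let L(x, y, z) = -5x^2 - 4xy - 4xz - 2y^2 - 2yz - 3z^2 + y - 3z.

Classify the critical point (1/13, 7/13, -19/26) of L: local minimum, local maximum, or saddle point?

The Hessian is constant: H = [[-10, -4, -4], [-4, -4, -2], [-4, -2, -6]].
Leading principal minors: Δ₁ = -10, Δ₂ = 24, Δ₃ = -104.
The minors alternate sign starting negative (−, +, −), so H is negative definite: a local maximum.

local maximum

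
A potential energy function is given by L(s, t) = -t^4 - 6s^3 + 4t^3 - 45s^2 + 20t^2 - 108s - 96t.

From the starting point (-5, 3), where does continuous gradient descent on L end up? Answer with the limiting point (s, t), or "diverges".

(-3, 2)

L is separable, so gradient descent decouples: s follows -∂L/∂s, t follows -∂L/∂t.
∂L/∂s = -18(s + 2)(s + 3); at s=-5 this is -108, so s increases.
∂L/∂t = -4(t - 4)(t - 2)(t + 3); at t=3 this is 24, so t decreases.
s converges to its nearest critical value -3 (a local min of the s-part); t converges to 2. The iterate converges to (-3, 2).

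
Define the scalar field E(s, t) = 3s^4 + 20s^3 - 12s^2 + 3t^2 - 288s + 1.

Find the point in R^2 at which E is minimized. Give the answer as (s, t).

E(s,t) separates as P(s) + Q(t) + 1, so its minimum is min P + min Q + 1.
P'(s) = 12(s - 2)(s + 3)(s + 4) vanishes at s ∈ {-4, -3, 2}; Q'(t) = 6t vanishes at t ∈ {0}.
Local minima of P (where P''>0): P(-4)=448, P(2)=-416. Local minima of Q: Q(0)=0.
So the global minimum of E is P(2) + Q(0) + 1 = -416 + 0 + 1 = -415, attained at (2, 0).

(2, 0)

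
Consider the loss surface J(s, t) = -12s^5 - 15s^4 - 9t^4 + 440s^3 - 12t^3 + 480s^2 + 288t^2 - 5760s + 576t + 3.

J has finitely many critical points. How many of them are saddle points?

J separates as a function of s plus a function of t, so ∇J=0 decouples.
∂J/∂s = -60(s - 4)(s - 2)(s + 3)(s + 4) = 0 at s ∈ {-4, -3, 2, 4}; ∂J/∂t = -36(t - 4)(t + 1)(t + 4) = 0 at t ∈ {-4, -1, 4}.
The Hessian is diagonal: diag(J_ss, J_tt). Second derivatives: J_ss(-4)=2880, J_ss(-3)=-2100, J_ss(2)=3600, J_ss(4)=-6720; J_tt(-4)=-864, J_tt(-1)=540, J_tt(4)=-1440.
Saddle points occur where the two diagonal entries have opposite signs: (-4, -4), (-4, 4), (-3, -1), (2, -4), (2, 4), (4, -1). Count: 6.

6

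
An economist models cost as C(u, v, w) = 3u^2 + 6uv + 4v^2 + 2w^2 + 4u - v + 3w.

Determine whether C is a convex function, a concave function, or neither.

convex

C is quadratic, so its Hessian is the constant matrix H = [[6, 6, 0], [6, 8, 0], [0, 0, 4]].
Leading principal minors: 6, 12, 48.
All positive ⇒ H ≻ 0 ⇒ convex.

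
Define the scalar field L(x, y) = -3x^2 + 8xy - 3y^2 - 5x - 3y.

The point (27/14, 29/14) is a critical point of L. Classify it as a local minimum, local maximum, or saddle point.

saddle point

The Hessian of L is constant: H = [[-6, 8], [8, -6]].
det(H) = (-6)·(-6) − 8² = -28.
Since det(H) < 0, H is indefinite and the critical point is a saddle point.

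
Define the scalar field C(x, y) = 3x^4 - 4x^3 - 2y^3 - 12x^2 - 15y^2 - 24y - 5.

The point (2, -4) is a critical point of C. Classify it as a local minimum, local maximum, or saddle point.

The mixed partial ∂²C/∂x∂y is 0, so the Hessian at any point is diag(C_xx, C_yy) = diag(12(3x^2 - 2x - 2), -6(2y + 5)).
At (2, -4): H = diag(72, 18).
Both eigenvalues are positive, so H is positive definite: a local minimum.

local minimum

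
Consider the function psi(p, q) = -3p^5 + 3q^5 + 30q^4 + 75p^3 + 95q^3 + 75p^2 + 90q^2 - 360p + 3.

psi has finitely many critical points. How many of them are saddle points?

psi separates as a function of p plus a function of q, so ∇psi=0 decouples.
∂psi/∂p = -15(p - 4)(p - 1)(p + 2)(p + 3) = 0 at p ∈ {-3, -2, 1, 4}; ∂psi/∂q = 15q(q + 1)(q + 3)(q + 4) = 0 at q ∈ {-4, -3, -1, 0}.
The Hessian is diagonal: diag(psi_pp, psi_qq). Second derivatives: psi_pp(-3)=420, psi_pp(-2)=-270, psi_pp(1)=540, psi_pp(4)=-1890; psi_qq(-4)=-180, psi_qq(-3)=90, psi_qq(-1)=-90, psi_qq(0)=180.
Saddle points occur where the two diagonal entries have opposite signs: (-3, -4), (-3, -1), (-2, -3), (-2, 0), (1, -4), (1, -1), (4, -3), (4, 0). Count: 8.

8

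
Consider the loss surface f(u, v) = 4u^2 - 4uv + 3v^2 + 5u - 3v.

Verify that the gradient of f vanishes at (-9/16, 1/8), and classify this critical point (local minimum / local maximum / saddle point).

∇f = (8u - 4v + 5, -4u + 6v - 3); substituting (-9/16, 1/8) gives ∇f = (0, 0), so (-9/16, 1/8) is indeed a critical point.
The Hessian of f is constant: H = [[8, -4], [-4, 6]].
det(H) = 8·6 − (-4)² = 32.
det(H) > 0 and tr(H) = 14 > 0, so H is positive definite and the point is a local minimum.

local minimum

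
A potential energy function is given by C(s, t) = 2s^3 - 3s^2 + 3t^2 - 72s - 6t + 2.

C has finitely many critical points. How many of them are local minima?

C separates as a function of s plus a function of t, so ∇C=0 decouples.
∂C/∂s = 6(s - 4)(s + 3) = 0 at s ∈ {-3, 4}; ∂C/∂t = 6(t - 1) = 0 at t ∈ {1}.
The Hessian is diagonal: diag(C_ss, C_tt). Second derivatives: C_ss(-3)=-42, C_ss(4)=42; C_tt(1)=6.
Local minima occur where both diagonal entries positive: (4, 1). Count: 1.

1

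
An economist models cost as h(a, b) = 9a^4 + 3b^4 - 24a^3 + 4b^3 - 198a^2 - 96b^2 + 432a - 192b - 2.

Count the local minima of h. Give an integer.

h separates as a function of a plus a function of b, so ∇h=0 decouples.
∂h/∂a = 36(a - 4)(a - 1)(a + 3) = 0 at a ∈ {-3, 1, 4}; ∂h/∂b = 12(b - 4)(b + 1)(b + 4) = 0 at b ∈ {-4, -1, 4}.
The Hessian is diagonal: diag(h_aa, h_bb). Second derivatives: h_aa(-3)=1008, h_aa(1)=-432, h_aa(4)=756; h_bb(-4)=288, h_bb(-1)=-180, h_bb(4)=480.
Local minima occur where both diagonal entries positive: (-3, -4), (-3, 4), (4, -4), (4, 4). Count: 4.

4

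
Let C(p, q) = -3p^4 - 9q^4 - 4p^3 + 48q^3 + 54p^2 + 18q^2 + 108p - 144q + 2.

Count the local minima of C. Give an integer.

1

C separates as a function of p plus a function of q, so ∇C=0 decouples.
∂C/∂p = -12(p - 3)(p + 1)(p + 3) = 0 at p ∈ {-3, -1, 3}; ∂C/∂q = -36(q - 4)(q - 1)(q + 1) = 0 at q ∈ {-1, 1, 4}.
The Hessian is diagonal: diag(C_pp, C_qq). Second derivatives: C_pp(-3)=-144, C_pp(-1)=96, C_pp(3)=-288; C_qq(-1)=-360, C_qq(1)=216, C_qq(4)=-540.
Local minima occur where both diagonal entries positive: (-1, 1). Count: 1.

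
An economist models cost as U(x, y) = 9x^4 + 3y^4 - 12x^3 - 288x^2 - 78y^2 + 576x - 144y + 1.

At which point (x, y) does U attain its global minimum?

(-4, 4)

U(x,y) separates as P(x) + Q(y) + 1, so its minimum is min P + min Q + 1.
P'(x) = 36(x - 4)(x - 1)(x + 4) vanishes at x ∈ {-4, 1, 4}; Q'(y) = 12(y - 4)(y + 1)(y + 3) vanishes at y ∈ {-3, -1, 4}.
Local minima of P (where P''>0): P(-4)=-3840, P(4)=-768. Local minima of Q: Q(-3)=-27, Q(4)=-1056.
So the global minimum of U is P(-4) + Q(4) + 1 = -3840 − 1056 + 1 = -4895, attained at (-4, 4).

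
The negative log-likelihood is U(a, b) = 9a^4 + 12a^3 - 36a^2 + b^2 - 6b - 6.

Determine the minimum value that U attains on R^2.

U(a,b) separates as P(a) + Q(b) − 6, so its minimum is min P + min Q − 6.
P'(a) = 36a(a - 1)(a + 2) vanishes at a ∈ {-2, 0, 1}; Q'(b) = 2b - 6 vanishes at b ∈ {3}.
Local minima of P (where P''>0): P(-2)=-96, P(1)=-15. Local minima of Q: Q(3)=-9.
So the global minimum of U is P(-2) + Q(3) − 6 = -96 − 9 − 6 = -111, attained at (-2, 3).

-111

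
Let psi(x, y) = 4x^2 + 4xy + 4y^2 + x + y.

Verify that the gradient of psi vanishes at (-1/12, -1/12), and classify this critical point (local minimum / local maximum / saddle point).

∇psi = (8x + 4y + 1, 4x + 8y + 1); substituting (-1/12, -1/12) gives ∇psi = (0, 0), so (-1/12, -1/12) is indeed a critical point.
The Hessian of psi is constant: H = [[8, 4], [4, 8]].
det(H) = 8·8 − 4² = 48.
det(H) > 0 and tr(H) = 16 > 0, so H is positive definite and the point is a local minimum.

local minimum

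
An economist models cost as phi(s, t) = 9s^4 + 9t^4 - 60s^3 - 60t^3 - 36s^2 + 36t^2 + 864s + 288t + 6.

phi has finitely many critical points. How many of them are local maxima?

1

phi separates as a function of s plus a function of t, so ∇phi=0 decouples.
∂phi/∂s = 36(s - 4)(s - 3)(s + 2) = 0 at s ∈ {-2, 3, 4}; ∂phi/∂t = 36(t - 4)(t - 2)(t + 1) = 0 at t ∈ {-1, 2, 4}.
The Hessian is diagonal: diag(phi_ss, phi_tt). Second derivatives: phi_ss(-2)=1080, phi_ss(3)=-180, phi_ss(4)=216; phi_tt(-1)=540, phi_tt(2)=-216, phi_tt(4)=360.
Local maxima occur where both diagonal entries negative: (3, 2). Count: 1.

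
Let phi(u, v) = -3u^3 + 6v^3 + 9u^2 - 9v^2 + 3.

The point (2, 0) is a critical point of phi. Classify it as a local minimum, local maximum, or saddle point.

local maximum

The mixed partial ∂²phi/∂u∂v is 0, so the Hessian at any point is diag(phi_uu, phi_vv) = diag(18(-u + 1), 18(2v - 1)).
At (2, 0): H = diag(-18, -18).
Both eigenvalues are negative, so H is negative definite: a local maximum.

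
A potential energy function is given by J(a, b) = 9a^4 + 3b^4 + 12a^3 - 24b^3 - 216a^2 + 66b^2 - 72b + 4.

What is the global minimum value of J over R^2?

-1943

J(a,b) separates as P(a) + Q(b) + 4, so its minimum is min P + min Q + 4.
P'(a) = 36a(a - 3)(a + 4) vanishes at a ∈ {-4, 0, 3}; Q'(b) = 12(b - 3)(b - 2)(b - 1) vanishes at b ∈ {1, 2, 3}.
Local minima of P (where P''>0): P(-4)=-1920, P(3)=-891. Local minima of Q: Q(1)=-27, Q(3)=-27.
So the global minimum of J is P(-4) + Q(1) + 4 = -1920 − 27 + 4 = -1943, attained at (-4, 1).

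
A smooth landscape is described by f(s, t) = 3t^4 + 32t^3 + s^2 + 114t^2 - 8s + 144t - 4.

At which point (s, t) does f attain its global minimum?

f(s,t) separates as P(s) + Q(t) − 4, so its minimum is min P + min Q − 4.
P'(s) = 2s - 8 vanishes at s ∈ {4}; Q'(t) = 12(t + 1)(t + 3)(t + 4) vanishes at t ∈ {-4, -3, -1}.
Local minima of P (where P''>0): P(4)=-16. Local minima of Q: Q(-4)=-32, Q(-1)=-59.
So the global minimum of f is P(4) + Q(-1) − 4 = -16 − 59 − 4 = -79, attained at (4, -1).

(4, -1)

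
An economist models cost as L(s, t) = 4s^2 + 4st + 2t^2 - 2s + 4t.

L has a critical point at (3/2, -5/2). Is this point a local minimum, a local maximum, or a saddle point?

local minimum

The Hessian of L is constant: H = [[8, 4], [4, 4]].
det(H) = 8·4 − 4² = 16.
det(H) > 0 and tr(H) = 12 > 0, so H is positive definite and the point is a local minimum.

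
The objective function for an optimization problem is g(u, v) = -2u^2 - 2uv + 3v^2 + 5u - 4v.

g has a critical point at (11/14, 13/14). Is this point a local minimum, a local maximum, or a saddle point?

The Hessian of g is constant: H = [[-4, -2], [-2, 6]].
det(H) = (-4)·6 − (-2)² = -28.
Since det(H) < 0, H is indefinite and the critical point is a saddle point.

saddle point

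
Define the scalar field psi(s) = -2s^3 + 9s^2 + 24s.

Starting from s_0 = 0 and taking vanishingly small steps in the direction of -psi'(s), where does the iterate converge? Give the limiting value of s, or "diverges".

psi'(s) = -6(s - 4)(s + 1), so psi'(0) = 24.
Gradient descent moves in the -psi' direction, i.e. s is decreasing.
The nearest critical point in that direction is s = -1, where psi'' = 30 > 0 (a local minimum). The iterate converges there.

-1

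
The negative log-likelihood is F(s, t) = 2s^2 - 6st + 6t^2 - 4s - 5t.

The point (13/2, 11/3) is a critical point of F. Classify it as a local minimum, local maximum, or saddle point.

The Hessian of F is constant: H = [[4, -6], [-6, 12]].
det(H) = 4·12 − (-6)² = 12.
det(H) > 0 and tr(H) = 16 > 0, so H is positive definite and the point is a local minimum.

local minimum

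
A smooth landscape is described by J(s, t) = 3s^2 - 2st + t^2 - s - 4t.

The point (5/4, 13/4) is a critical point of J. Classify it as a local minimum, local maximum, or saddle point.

The Hessian of J is constant: H = [[6, -2], [-2, 2]].
det(H) = 6·2 − (-2)² = 8.
det(H) > 0 and tr(H) = 8 > 0, so H is positive definite and the point is a local minimum.

local minimum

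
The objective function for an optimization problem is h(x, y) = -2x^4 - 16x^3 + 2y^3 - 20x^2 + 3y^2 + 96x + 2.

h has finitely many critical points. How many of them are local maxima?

2

h separates as a function of x plus a function of y, so ∇h=0 decouples.
∂h/∂x = -8(x - 1)(x + 3)(x + 4) = 0 at x ∈ {-4, -3, 1}; ∂h/∂y = 6y(y + 1) = 0 at y ∈ {-1, 0}.
The Hessian is diagonal: diag(h_xx, h_yy). Second derivatives: h_xx(-4)=-40, h_xx(-3)=32, h_xx(1)=-160; h_yy(-1)=-6, h_yy(0)=6.
Local maxima occur where both diagonal entries negative: (-4, -1), (1, -1). Count: 2.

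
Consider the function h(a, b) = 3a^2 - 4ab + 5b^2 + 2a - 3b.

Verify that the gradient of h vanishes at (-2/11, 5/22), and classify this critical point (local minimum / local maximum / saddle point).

∇h = (6a - 4b + 2, -4a + 10b - 3); substituting (-2/11, 5/22) gives ∇h = (0, 0), so (-2/11, 5/22) is indeed a critical point.
The Hessian of h is constant: H = [[6, -4], [-4, 10]].
det(H) = 6·10 − (-4)² = 44.
det(H) > 0 and tr(H) = 16 > 0, so H is positive definite and the point is a local minimum.

local minimum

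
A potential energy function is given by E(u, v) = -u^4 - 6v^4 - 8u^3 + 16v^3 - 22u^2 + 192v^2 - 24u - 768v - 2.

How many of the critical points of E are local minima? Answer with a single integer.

E separates as a function of u plus a function of v, so ∇E=0 decouples.
∂E/∂u = -4(u + 1)(u + 2)(u + 3) = 0 at u ∈ {-3, -2, -1}; ∂E/∂v = -24(v - 4)(v - 2)(v + 4) = 0 at v ∈ {-4, 2, 4}.
The Hessian is diagonal: diag(E_uu, E_vv). Second derivatives: E_uu(-3)=-8, E_uu(-2)=4, E_uu(-1)=-8; E_vv(-4)=-1152, E_vv(2)=288, E_vv(4)=-384.
Local minima occur where both diagonal entries positive: (-2, 2). Count: 1.

1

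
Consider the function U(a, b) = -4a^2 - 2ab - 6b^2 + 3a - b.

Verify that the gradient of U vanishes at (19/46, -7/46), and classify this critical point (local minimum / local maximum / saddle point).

∇U = (-8a - 2b + 3, -2a - 12b - 1); substituting (19/46, -7/46) gives ∇U = (0, 0), so (19/46, -7/46) is indeed a critical point.
The Hessian of U is constant: H = [[-8, -2], [-2, -12]].
det(H) = (-8)·(-12) − (-2)² = 92.
det(H) > 0 and tr(H) = -20 < 0, so H is negative definite and the point is a local maximum.

local maximum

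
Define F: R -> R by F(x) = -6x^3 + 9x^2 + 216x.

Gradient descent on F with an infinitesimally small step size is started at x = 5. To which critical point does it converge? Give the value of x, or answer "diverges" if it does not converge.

diverges

F'(x) = -18(x - 4)(x + 3), so F'(5) = -144.
Gradient descent moves in the -F' direction, i.e. x is increasing.
There is no critical point above x=5, and F' keeps the same sign, so the iterate runs off to +∞.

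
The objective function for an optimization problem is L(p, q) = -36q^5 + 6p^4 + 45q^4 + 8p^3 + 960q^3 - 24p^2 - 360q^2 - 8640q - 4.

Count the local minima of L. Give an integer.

L separates as a function of p plus a function of q, so ∇L=0 decouples.
∂L/∂p = 24p(p - 1)(p + 2) = 0 at p ∈ {-2, 0, 1}; ∂L/∂q = -180(q - 4)(q - 2)(q + 2)(q + 3) = 0 at q ∈ {-3, -2, 2, 4}.
The Hessian is diagonal: diag(L_pp, L_qq). Second derivatives: L_pp(-2)=144, L_pp(0)=-48, L_pp(1)=72; L_qq(-3)=6300, L_qq(-2)=-4320, L_qq(2)=7200, L_qq(4)=-15120.
Local minima occur where both diagonal entries positive: (-2, -3), (-2, 2), (1, -3), (1, 2). Count: 4.

4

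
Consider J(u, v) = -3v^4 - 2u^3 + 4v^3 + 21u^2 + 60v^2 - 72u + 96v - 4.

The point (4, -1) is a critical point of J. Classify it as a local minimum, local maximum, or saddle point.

saddle point

The mixed partial ∂²J/∂u∂v is 0, so the Hessian at any point is diag(J_uu, J_vv) = diag(6(-2u + 7), 12(-3v^2 + 2v + 10)).
At (4, -1): H = diag(-6, 60).
The eigenvalues have opposite signs, so H is indefinite: a saddle point.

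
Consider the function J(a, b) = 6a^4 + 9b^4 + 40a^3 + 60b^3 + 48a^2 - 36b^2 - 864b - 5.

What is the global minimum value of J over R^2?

J(a,b) separates as P(a) + Q(b) − 5, so its minimum is min P + min Q − 5.
P'(a) = 24a(a + 1)(a + 4) vanishes at a ∈ {-4, -1, 0}; Q'(b) = 36(b - 2)(b + 3)(b + 4) vanishes at b ∈ {-4, -3, 2}.
Local minima of P (where P''>0): P(-4)=-256, P(0)=0. Local minima of Q: Q(-4)=1344, Q(2)=-1248.
So the global minimum of J is P(-4) + Q(2) − 5 = -256 − 1248 − 5 = -1509, attained at (-4, 2).

-1509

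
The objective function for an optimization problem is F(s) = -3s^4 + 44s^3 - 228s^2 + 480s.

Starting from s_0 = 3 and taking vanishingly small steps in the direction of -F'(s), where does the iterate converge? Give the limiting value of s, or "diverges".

F'(s) = -12(s - 5)(s - 4)(s - 2), so F'(3) = -24.
Gradient descent moves in the -F' direction, i.e. s is increasing.
The nearest critical point in that direction is s = 4, where F'' = 24 > 0 (a local minimum). The iterate converges there.

4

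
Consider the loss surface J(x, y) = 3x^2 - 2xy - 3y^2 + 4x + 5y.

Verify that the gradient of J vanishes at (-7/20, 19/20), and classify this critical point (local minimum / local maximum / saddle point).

∇J = (6x - 2y + 4, -2x - 6y + 5); substituting (-7/20, 19/20) gives ∇J = (0, 0), so (-7/20, 19/20) is indeed a critical point.
The Hessian of J is constant: H = [[6, -2], [-2, -6]].
det(H) = 6·(-6) − (-2)² = -40.
Since det(H) < 0, H is indefinite and the critical point is a saddle point.

saddle point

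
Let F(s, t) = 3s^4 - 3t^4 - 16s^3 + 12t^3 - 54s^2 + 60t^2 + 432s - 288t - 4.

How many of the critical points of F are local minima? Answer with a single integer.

2

F separates as a function of s plus a function of t, so ∇F=0 decouples.
∂F/∂s = 12(s - 4)(s - 3)(s + 3) = 0 at s ∈ {-3, 3, 4}; ∂F/∂t = -12(t - 4)(t - 2)(t + 3) = 0 at t ∈ {-3, 2, 4}.
The Hessian is diagonal: diag(F_ss, F_tt). Second derivatives: F_ss(-3)=504, F_ss(3)=-72, F_ss(4)=84; F_tt(-3)=-420, F_tt(2)=120, F_tt(4)=-168.
Local minima occur where both diagonal entries positive: (-3, 2), (4, 2). Count: 2.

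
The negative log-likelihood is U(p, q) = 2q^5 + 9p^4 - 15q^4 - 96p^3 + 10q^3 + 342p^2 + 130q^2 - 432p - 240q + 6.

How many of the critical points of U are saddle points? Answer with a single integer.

U separates as a function of p plus a function of q, so ∇U=0 decouples.
∂U/∂p = 36(p - 4)(p - 3)(p - 1) = 0 at p ∈ {1, 3, 4}; ∂U/∂q = 10(q - 4)(q - 3)(q - 1)(q + 2) = 0 at q ∈ {-2, 1, 3, 4}.
The Hessian is diagonal: diag(U_pp, U_qq). Second derivatives: U_pp(1)=216, U_pp(3)=-72, U_pp(4)=108; U_qq(-2)=-900, U_qq(1)=180, U_qq(3)=-100, U_qq(4)=180.
Saddle points occur where the two diagonal entries have opposite signs: (1, -2), (1, 3), (3, 1), (3, 4), (4, -2), (4, 3). Count: 6.

6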